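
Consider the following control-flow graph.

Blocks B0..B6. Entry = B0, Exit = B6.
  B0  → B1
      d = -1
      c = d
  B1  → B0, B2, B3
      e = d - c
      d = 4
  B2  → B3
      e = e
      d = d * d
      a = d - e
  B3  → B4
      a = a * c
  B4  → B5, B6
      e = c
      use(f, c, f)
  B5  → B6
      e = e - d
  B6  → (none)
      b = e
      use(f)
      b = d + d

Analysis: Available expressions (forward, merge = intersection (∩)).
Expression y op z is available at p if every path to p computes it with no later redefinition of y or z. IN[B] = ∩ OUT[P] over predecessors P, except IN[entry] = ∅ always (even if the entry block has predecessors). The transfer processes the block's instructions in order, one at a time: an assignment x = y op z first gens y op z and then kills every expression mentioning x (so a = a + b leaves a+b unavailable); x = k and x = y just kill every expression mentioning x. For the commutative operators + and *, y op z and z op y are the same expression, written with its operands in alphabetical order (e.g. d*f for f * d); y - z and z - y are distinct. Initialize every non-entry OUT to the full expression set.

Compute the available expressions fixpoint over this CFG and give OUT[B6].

Converged values:
  B0:  IN={}  OUT={}
  B1:  IN={}  OUT={}
  B2:  IN={}  OUT={d-e}
  B3:  IN={}  OUT={}
  B4:  IN={}  OUT={}
  B5:  IN={}  OUT={}
  B6:  IN={}  OUT={d+d}

Merge at B6: IN[B6] = OUT[B4] ∩ OUT[B5] = {}
Applying B6's transfer function to that IN value gives OUT[B6] (row B6 above).

Answer: {d+d}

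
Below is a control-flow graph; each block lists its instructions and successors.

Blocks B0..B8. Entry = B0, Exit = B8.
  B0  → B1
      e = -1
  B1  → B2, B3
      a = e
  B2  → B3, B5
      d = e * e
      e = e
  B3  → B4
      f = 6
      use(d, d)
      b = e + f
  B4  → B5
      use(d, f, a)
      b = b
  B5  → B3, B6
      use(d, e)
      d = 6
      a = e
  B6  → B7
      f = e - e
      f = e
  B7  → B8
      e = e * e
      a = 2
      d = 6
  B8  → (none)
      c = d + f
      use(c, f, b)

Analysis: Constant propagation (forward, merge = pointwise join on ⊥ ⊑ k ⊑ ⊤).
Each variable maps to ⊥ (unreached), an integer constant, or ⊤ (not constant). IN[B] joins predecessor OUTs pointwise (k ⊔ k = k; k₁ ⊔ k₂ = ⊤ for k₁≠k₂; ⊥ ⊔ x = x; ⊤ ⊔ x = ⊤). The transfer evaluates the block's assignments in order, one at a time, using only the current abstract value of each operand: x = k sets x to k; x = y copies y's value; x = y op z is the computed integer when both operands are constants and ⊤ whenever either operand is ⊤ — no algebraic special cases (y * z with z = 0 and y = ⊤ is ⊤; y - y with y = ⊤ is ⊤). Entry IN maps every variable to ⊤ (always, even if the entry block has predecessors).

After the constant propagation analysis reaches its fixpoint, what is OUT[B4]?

Converged values:
  B0:  IN=(all ⊤)  OUT={e:-1; rest ⊤}
  B1:  IN={e:-1; rest ⊤}  OUT={a:-1, e:-1; rest ⊤}
  B2:  IN={a:-1, e:-1; rest ⊤}  OUT={a:-1, d:1, e:-1; rest ⊤}
  B3:  IN={a:-1, e:-1; rest ⊤}  OUT={a:-1, b:5, e:-1, f:6; rest ⊤}
  B4:  IN={a:-1, b:5, e:-1, f:6; rest ⊤}  OUT={a:-1, b:5, e:-1, f:6; rest ⊤}
  B5:  IN={a:-1, e:-1; rest ⊤}  OUT={a:-1, d:6, e:-1; rest ⊤}
  B6:  IN={a:-1, d:6, e:-1; rest ⊤}  OUT={a:-1, d:6, e:-1, f:-1; rest ⊤}
  B7:  IN={a:-1, d:6, e:-1, f:-1; rest ⊤}  OUT={a:2, d:6, e:1, f:-1; rest ⊤}
  B8:  IN={a:2, d:6, e:1, f:-1; rest ⊤}  OUT={a:2, c:5, d:6, e:1, f:-1; rest ⊤}

Merge at B4: IN[B4] = OUT[B3] = {a: -1, b: 5, c: ⊤, d: ⊤, e: -1, f: 6}
Applying B4's transfer function to that IN value gives OUT[B4] (row B4 above).

Answer: {a: -1, b: 5, c: ⊤, d: ⊤, e: -1, f: 6}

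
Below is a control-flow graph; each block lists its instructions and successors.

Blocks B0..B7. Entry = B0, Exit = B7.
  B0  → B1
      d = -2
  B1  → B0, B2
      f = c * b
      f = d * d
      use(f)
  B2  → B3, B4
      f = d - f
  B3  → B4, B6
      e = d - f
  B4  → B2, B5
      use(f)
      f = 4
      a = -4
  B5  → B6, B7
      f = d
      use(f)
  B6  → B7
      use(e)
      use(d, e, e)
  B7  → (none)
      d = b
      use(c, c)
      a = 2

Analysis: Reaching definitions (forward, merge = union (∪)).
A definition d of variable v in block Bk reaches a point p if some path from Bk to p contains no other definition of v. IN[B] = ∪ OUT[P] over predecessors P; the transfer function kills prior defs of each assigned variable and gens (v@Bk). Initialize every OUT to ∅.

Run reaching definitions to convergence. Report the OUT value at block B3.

Converged values:
  B0: | IN={d@B0, f@B1} | OUT={d@B0, f@B1}
  B1: | IN={d@B0, f@B1} | OUT={d@B0, f@B1}
  B2: | IN={a@B4, d@B0, e@B3, f@B1, f@B4} | OUT={a@B4, d@B0, e@B3, f@B2}
  B3: | IN={a@B4, d@B0, e@B3, f@B2} | OUT={a@B4, d@B0, e@B3, f@B2}
  B4: | IN={a@B4, d@B0, e@B3, f@B2} | OUT={a@B4, d@B0, e@B3, f@B4}
  B5: | IN={a@B4, d@B0, e@B3, f@B4} | OUT={a@B4, d@B0, e@B3, f@B5}
  B6: | IN={a@B4, d@B0, e@B3, f@B2, f@B5} | OUT={a@B4, d@B0, e@B3, f@B2, f@B5}
  B7: | IN={a@B4, d@B0, e@B3, f@B2, f@B5} | OUT={a@B7, d@B7, e@B3, f@B2, f@B5}

Merge at B3: IN[B3] = OUT[B2] = {a@B4, d@B0, e@B3, f@B2}
Applying B3's transfer function to that IN value gives OUT[B3] (row B3 above).

Answer: {a@B4, d@B0, e@B3, f@B2}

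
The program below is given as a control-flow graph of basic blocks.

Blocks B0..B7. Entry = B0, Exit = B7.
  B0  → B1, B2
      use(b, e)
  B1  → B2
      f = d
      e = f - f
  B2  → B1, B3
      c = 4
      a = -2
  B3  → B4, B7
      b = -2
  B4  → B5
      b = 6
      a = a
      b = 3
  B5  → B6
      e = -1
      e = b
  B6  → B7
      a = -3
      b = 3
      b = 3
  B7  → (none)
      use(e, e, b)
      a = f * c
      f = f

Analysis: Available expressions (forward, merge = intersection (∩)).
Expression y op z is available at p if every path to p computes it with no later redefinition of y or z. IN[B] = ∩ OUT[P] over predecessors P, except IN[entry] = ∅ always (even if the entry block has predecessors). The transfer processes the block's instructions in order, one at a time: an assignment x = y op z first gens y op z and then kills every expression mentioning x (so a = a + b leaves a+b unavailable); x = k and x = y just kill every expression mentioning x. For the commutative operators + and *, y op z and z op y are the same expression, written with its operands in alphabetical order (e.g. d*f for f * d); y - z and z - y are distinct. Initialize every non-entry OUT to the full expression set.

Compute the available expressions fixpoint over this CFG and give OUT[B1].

Answer: {f-f}

Working:
Converged values:
  B0:  IN={}  OUT={}
  B1:  IN={}  OUT={f-f}
  B2:  IN={}  OUT={}
  B3:  IN={}  OUT={}
  B4:  IN={}  OUT={}
  B5:  IN={}  OUT={}
  B6:  IN={}  OUT={}
  B7:  IN={}  OUT={}

Merge at B1: IN[B1] = OUT[B0] ∩ OUT[B2] = {}
Applying B1's transfer function to that IN value gives OUT[B1] (row B1 above).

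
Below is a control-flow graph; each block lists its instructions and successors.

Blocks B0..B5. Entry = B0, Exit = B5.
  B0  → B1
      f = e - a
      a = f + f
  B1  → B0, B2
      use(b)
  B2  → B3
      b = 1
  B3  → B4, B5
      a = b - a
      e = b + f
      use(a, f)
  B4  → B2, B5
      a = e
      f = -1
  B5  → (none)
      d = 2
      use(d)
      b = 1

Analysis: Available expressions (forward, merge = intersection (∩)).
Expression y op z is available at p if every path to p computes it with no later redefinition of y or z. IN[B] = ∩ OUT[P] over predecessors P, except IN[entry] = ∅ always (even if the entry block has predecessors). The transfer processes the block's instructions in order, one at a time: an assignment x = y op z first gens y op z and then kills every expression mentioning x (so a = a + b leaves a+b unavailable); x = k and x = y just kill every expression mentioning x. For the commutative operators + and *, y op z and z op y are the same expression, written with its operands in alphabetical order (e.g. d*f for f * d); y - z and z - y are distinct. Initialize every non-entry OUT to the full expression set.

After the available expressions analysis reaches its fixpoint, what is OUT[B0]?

Converged values:
  B0:  IN={}  OUT={f+f}
  B1:  IN={f+f}  OUT={f+f}
  B2:  IN={}  OUT={}
  B3:  IN={}  OUT={b+f}
  B4:  IN={b+f}  OUT={}
  B5:  IN={}  OUT={}

Merge at B0 (entry node, so the boundary value {} is joined with the incoming edge(s)): IN[B0] = {} ∩ OUT[B1] = {}
Applying B0's transfer function to that IN value gives OUT[B0] (row B0 above).

Answer: {f+f}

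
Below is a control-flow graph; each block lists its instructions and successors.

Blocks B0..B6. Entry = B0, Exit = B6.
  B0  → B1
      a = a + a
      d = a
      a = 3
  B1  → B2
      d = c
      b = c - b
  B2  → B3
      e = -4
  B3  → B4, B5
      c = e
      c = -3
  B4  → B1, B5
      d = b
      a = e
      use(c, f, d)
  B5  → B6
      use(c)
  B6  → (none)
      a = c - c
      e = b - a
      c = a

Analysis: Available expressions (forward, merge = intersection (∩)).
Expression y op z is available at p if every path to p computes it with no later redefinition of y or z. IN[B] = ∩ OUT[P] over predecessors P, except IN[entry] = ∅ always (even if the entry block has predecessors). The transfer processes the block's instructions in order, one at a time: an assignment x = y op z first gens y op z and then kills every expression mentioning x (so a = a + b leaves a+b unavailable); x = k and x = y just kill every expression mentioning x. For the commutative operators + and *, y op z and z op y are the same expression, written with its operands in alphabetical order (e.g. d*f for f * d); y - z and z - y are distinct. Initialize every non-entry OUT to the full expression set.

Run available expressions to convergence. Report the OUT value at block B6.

Per-block solution:
  B0: | IN={} | OUT={}
  B1: | IN={} | OUT={}
  B2: | IN={} | OUT={}
  B3: | IN={} | OUT={}
  B4: | IN={} | OUT={}
  B5: | IN={} | OUT={}
  B6: | IN={} | OUT={b-a}

Merge at B6: IN[B6] = OUT[B5] = {}
Applying B6's transfer function to that IN value gives OUT[B6] (row B6 above).

Answer: {b-a}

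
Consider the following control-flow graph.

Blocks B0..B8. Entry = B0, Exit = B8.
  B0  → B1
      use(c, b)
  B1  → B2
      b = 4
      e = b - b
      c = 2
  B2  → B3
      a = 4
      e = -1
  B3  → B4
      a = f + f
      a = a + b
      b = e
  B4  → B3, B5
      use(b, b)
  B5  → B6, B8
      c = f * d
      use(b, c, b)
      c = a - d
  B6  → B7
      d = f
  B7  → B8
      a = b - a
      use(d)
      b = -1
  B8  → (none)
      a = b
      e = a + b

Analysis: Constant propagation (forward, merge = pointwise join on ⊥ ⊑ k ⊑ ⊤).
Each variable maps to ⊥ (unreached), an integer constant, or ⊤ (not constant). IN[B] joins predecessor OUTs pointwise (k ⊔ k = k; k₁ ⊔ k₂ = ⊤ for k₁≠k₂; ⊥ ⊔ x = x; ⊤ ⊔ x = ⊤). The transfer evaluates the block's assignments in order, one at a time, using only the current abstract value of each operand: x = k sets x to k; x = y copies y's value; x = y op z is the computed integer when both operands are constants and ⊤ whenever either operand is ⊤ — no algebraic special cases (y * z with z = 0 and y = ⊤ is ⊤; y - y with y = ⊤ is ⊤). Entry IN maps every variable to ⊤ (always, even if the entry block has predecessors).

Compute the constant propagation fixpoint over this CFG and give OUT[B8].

Per-block solution:
  B0: | IN=(all ⊤) | OUT=(all ⊤)
  B1: | IN=(all ⊤) | OUT={b:4, c:2, e:0; rest ⊤}
  B2: | IN={b:4, c:2, e:0; rest ⊤} | OUT={a:4, b:4, c:2, e:-1; rest ⊤}
  B3: | IN={c:2, e:-1; rest ⊤} | OUT={b:-1, c:2, e:-1; rest ⊤}
  B4: | IN={b:-1, c:2, e:-1; rest ⊤} | OUT={b:-1, c:2, e:-1; rest ⊤}
  B5: | IN={b:-1, c:2, e:-1; rest ⊤} | OUT={b:-1, e:-1; rest ⊤}
  B6: | IN={b:-1, e:-1; rest ⊤} | OUT={b:-1, e:-1; rest ⊤}
  B7: | IN={b:-1, e:-1; rest ⊤} | OUT={b:-1, e:-1; rest ⊤}
  B8: | IN={b:-1, e:-1; rest ⊤} | OUT={a:-1, b:-1, e:-2; rest ⊤}

Merge at B8: IN[B8] = OUT[B5] ⊔ OUT[B7] = {a: ⊤, b: -1, c: ⊤, d: ⊤, e: -1, f: ⊤}
Applying B8's transfer function to that IN value gives OUT[B8] (row B8 above).

Answer: {a: -1, b: -1, c: ⊤, d: ⊤, e: -2, f: ⊤}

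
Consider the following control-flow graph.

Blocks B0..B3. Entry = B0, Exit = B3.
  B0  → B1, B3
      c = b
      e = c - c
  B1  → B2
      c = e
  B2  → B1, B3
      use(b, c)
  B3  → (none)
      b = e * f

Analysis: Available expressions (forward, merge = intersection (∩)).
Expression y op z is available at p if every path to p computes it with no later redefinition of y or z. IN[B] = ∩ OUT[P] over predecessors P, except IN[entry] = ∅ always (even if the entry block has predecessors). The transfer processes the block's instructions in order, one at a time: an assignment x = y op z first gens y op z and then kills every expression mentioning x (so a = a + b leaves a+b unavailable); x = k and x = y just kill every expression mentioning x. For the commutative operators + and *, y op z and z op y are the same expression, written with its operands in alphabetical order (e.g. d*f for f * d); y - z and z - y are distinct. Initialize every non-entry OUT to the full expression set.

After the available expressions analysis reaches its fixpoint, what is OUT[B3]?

Answer: {e*f}

Derivation:
Per-block solution:
  B0:   IN={}   OUT={c-c}
  B1:   IN={}   OUT={}
  B2:   IN={}   OUT={}
  B3:   IN={}   OUT={e*f}

Merge at B3: IN[B3] = OUT[B0] ∩ OUT[B2] = {}
Applying B3's transfer function to that IN value gives OUT[B3] (row B3 above).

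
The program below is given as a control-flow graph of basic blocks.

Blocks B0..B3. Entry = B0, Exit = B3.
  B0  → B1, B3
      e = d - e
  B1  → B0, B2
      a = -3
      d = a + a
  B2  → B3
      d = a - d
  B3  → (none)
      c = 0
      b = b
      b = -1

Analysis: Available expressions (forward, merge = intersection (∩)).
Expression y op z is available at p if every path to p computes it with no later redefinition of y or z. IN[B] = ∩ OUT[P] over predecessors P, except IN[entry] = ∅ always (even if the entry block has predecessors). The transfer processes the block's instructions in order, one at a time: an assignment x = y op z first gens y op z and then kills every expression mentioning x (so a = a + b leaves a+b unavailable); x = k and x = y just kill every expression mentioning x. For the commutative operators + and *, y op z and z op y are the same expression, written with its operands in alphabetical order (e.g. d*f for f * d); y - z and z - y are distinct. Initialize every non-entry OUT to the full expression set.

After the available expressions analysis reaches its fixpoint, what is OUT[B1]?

Converged values:
  B0:  IN={}  OUT={}
  B1:  IN={}  OUT={a+a}
  B2:  IN={a+a}  OUT={a+a}
  B3:  IN={}  OUT={}

Merge at B1: IN[B1] = OUT[B0] = {}
Applying B1's transfer function to that IN value gives OUT[B1] (row B1 above).

Answer: {a+a}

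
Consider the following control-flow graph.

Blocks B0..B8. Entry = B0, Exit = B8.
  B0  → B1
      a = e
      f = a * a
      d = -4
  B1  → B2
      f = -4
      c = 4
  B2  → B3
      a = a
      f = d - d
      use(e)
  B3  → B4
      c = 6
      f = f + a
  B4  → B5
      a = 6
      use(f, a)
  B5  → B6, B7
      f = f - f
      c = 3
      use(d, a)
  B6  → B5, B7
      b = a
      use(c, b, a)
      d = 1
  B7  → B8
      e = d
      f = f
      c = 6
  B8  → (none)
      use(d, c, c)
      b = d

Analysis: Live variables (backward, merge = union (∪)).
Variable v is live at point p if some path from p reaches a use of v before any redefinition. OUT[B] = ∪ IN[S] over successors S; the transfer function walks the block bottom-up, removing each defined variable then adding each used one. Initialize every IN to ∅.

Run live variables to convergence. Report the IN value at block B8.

Converged values:
  B0:  IN={e}  OUT={a, d, e}
  B1:  IN={a, d, e}  OUT={a, d, e}
  B2:  IN={a, d, e}  OUT={a, d, f}
  B3:  IN={a, d, f}  OUT={d, f}
  B4:  IN={d, f}  OUT={a, d, f}
  B5:  IN={a, d, f}  OUT={a, c, d, f}
  B6:  IN={a, c, f}  OUT={a, d, f}
  B7:  IN={d, f}  OUT={c, d}
  B8:  IN={c, d}  OUT={}

B8 is the boundary node: OUT[B8] = {}
Applying B8's transfer function to that OUT value gives IN[B8] (row B8 above).

Answer: {c, d}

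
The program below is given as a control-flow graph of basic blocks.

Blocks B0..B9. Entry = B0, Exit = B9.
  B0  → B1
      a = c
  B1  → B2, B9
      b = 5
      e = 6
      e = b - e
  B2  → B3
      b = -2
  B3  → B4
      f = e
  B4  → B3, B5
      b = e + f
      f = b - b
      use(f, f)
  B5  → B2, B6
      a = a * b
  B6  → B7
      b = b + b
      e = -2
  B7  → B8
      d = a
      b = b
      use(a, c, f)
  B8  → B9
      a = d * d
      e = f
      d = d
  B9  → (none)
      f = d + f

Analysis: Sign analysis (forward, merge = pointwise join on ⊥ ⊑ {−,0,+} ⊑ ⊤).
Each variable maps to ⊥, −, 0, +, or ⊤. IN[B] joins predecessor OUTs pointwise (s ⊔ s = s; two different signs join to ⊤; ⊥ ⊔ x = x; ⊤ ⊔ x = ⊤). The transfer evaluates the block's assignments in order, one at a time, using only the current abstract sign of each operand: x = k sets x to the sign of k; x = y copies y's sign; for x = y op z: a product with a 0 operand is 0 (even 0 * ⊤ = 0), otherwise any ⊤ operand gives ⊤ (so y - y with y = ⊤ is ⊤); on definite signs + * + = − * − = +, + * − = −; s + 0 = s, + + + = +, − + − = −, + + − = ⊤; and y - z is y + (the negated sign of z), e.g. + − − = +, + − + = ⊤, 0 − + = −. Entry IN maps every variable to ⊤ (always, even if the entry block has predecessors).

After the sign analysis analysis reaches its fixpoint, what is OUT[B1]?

Converged values:
  B0: | IN=(all ⊤) | OUT=(all ⊤)
  B1: | IN=(all ⊤) | OUT={b:+; rest ⊤}
  B2: | IN=(all ⊤) | OUT={b:-; rest ⊤}
  B3: | IN=(all ⊤) | OUT=(all ⊤)
  B4: | IN=(all ⊤) | OUT=(all ⊤)
  B5: | IN=(all ⊤) | OUT=(all ⊤)
  B6: | IN=(all ⊤) | OUT={e:-; rest ⊤}
  B7: | IN={e:-; rest ⊤} | OUT={e:-; rest ⊤}
  B8: | IN={e:-; rest ⊤} | OUT=(all ⊤)
  B9: | IN=(all ⊤) | OUT=(all ⊤)

Merge at B1: IN[B1] = OUT[B0] = {a: ⊤, b: ⊤, c: ⊤, d: ⊤, e: ⊤, f: ⊤}
Applying B1's transfer function to that IN value gives OUT[B1] (row B1 above).

Answer: {a: ⊤, b: +, c: ⊤, d: ⊤, e: ⊤, f: ⊤}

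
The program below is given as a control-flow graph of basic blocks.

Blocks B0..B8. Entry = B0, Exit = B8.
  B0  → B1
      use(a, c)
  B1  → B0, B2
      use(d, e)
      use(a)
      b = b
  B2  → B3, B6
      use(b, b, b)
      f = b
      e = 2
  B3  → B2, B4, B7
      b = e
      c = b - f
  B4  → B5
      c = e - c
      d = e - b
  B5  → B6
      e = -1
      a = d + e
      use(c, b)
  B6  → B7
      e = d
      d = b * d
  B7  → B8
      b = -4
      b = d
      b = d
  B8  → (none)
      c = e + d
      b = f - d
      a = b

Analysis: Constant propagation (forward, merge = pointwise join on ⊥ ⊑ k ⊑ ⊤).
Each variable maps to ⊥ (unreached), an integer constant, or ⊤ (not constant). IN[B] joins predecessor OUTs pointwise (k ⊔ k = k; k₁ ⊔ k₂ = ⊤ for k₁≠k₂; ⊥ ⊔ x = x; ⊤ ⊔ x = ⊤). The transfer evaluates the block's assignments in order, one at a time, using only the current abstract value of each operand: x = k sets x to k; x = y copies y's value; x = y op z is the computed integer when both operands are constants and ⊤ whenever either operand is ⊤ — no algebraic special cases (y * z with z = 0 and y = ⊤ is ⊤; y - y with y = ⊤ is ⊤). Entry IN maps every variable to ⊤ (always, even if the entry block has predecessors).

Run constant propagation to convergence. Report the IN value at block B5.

Answer: {a: ⊤, b: 2, c: ⊤, d: 0, e: 2, f: ⊤}

Working:
Fixpoint table:
  B0:  IN=(all ⊤)  OUT=(all ⊤)
  B1:  IN=(all ⊤)  OUT=(all ⊤)
  B2:  IN=(all ⊤)  OUT={e:2; rest ⊤}
  B3:  IN={e:2; rest ⊤}  OUT={b:2, e:2; rest ⊤}
  B4:  IN={b:2, e:2; rest ⊤}  OUT={b:2, d:0, e:2; rest ⊤}
  B5:  IN={b:2, d:0, e:2; rest ⊤}  OUT={a:-1, b:2, d:0, e:-1; rest ⊤}
  B6:  IN=(all ⊤)  OUT=(all ⊤)
  B7:  IN=(all ⊤)  OUT=(all ⊤)
  B8:  IN=(all ⊤)  OUT=(all ⊤)

Merge at B5: IN[B5] = OUT[B4] = {a: ⊤, b: 2, c: ⊤, d: 0, e: 2, f: ⊤}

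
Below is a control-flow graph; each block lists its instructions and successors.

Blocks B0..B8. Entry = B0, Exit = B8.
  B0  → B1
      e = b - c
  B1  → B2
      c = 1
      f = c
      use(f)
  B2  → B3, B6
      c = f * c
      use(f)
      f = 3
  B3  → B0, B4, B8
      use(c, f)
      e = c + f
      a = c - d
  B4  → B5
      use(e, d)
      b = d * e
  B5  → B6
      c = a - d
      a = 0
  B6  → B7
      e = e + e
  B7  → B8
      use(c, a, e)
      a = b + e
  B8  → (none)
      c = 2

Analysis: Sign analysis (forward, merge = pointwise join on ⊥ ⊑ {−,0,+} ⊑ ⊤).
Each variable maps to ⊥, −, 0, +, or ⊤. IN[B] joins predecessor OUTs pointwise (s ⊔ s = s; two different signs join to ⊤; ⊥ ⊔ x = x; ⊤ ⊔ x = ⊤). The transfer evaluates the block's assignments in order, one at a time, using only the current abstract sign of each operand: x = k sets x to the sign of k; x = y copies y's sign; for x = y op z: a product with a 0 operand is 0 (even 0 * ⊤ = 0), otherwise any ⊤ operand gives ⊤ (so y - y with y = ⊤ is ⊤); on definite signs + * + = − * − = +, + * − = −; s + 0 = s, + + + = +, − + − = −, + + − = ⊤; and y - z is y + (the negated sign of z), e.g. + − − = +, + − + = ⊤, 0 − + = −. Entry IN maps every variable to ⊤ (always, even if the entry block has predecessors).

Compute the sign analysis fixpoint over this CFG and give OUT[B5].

Fixpoint table:
  B0:   IN=(all ⊤)   OUT=(all ⊤)
  B1:   IN=(all ⊤)   OUT={c:+, f:+; rest ⊤}
  B2:   IN={c:+, f:+; rest ⊤}   OUT={c:+, f:+; rest ⊤}
  B3:   IN={c:+, f:+; rest ⊤}   OUT={c:+, e:+, f:+; rest ⊤}
  B4:   IN={c:+, e:+, f:+; rest ⊤}   OUT={c:+, e:+, f:+; rest ⊤}
  B5:   IN={c:+, e:+, f:+; rest ⊤}   OUT={a:0, e:+, f:+; rest ⊤}
  B6:   IN={f:+; rest ⊤}   OUT={f:+; rest ⊤}
  B7:   IN={f:+; rest ⊤}   OUT={f:+; rest ⊤}
  B8:   IN={f:+; rest ⊤}   OUT={c:+, f:+; rest ⊤}

Merge at B5: IN[B5] = OUT[B4] = {a: ⊤, b: ⊤, c: +, d: ⊤, e: +, f: +}
Applying B5's transfer function to that IN value gives OUT[B5] (row B5 above).

Answer: {a: 0, b: ⊤, c: ⊤, d: ⊤, e: +, f: +}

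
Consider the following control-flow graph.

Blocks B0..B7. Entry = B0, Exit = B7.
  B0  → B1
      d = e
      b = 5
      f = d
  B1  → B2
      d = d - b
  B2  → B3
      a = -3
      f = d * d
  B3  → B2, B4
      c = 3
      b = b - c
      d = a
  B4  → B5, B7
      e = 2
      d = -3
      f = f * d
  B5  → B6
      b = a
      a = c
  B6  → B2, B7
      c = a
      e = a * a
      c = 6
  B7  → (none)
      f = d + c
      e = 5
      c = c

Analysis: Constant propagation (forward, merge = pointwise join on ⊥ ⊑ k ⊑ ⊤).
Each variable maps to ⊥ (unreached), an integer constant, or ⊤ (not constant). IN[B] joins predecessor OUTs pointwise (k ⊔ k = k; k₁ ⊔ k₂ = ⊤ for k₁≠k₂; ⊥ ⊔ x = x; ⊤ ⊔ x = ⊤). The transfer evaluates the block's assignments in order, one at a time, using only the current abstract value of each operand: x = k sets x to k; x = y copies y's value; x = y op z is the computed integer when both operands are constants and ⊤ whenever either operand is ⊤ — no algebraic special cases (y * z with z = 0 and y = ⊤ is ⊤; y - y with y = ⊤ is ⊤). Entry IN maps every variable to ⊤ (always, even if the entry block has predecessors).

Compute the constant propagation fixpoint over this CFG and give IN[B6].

Answer: {a: 3, b: -3, c: 3, d: -3, e: 2, f: ⊤}

Derivation:
Converged values:
  B0:   IN=(all ⊤)   OUT={b:5; rest ⊤}
  B1:   IN={b:5; rest ⊤}   OUT={b:5; rest ⊤}
  B2:   IN=(all ⊤)   OUT={a:-3; rest ⊤}
  B3:   IN={a:-3; rest ⊤}   OUT={a:-3, c:3, d:-3; rest ⊤}
  B4:   IN={a:-3, c:3, d:-3; rest ⊤}   OUT={a:-3, c:3, d:-3, e:2; rest ⊤}
  B5:   IN={a:-3, c:3, d:-3, e:2; rest ⊤}   OUT={a:3, b:-3, c:3, d:-3, e:2; rest ⊤}
  B6:   IN={a:3, b:-3, c:3, d:-3, e:2; rest ⊤}   OUT={a:3, b:-3, c:6, d:-3, e:9; rest ⊤}
  B7:   IN={d:-3; rest ⊤}   OUT={d:-3, e:5; rest ⊤}

Merge at B6: IN[B6] = OUT[B5] = {a: 3, b: -3, c: 3, d: -3, e: 2, f: ⊤}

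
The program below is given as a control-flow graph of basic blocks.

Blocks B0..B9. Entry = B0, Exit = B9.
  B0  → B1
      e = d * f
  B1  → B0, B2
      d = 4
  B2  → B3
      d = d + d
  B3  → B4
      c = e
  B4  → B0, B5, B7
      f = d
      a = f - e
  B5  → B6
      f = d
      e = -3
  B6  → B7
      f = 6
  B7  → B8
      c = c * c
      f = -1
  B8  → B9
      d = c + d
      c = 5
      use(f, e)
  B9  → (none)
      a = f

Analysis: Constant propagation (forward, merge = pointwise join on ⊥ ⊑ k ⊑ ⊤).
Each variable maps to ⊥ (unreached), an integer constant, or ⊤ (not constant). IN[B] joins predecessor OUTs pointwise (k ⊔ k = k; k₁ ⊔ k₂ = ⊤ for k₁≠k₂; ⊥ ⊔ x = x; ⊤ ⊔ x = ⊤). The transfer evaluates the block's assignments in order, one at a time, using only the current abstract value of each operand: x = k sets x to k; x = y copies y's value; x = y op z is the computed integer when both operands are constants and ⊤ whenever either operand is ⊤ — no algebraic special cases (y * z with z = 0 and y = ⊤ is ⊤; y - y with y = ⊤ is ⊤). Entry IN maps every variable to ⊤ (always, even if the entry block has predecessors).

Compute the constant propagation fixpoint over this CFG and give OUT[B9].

Converged values:
  B0: | IN=(all ⊤) | OUT=(all ⊤)
  B1: | IN=(all ⊤) | OUT={d:4; rest ⊤}
  B2: | IN={d:4; rest ⊤} | OUT={d:8; rest ⊤}
  B3: | IN={d:8; rest ⊤} | OUT={d:8; rest ⊤}
  B4: | IN={d:8; rest ⊤} | OUT={d:8, f:8; rest ⊤}
  B5: | IN={d:8, f:8; rest ⊤} | OUT={d:8, e:-3, f:8; rest ⊤}
  B6: | IN={d:8, e:-3, f:8; rest ⊤} | OUT={d:8, e:-3, f:6; rest ⊤}
  B7: | IN={d:8; rest ⊤} | OUT={d:8, f:-1; rest ⊤}
  B8: | IN={d:8, f:-1; rest ⊤} | OUT={c:5, f:-1; rest ⊤}
  B9: | IN={c:5, f:-1; rest ⊤} | OUT={a:-1, c:5, f:-1; rest ⊤}

Merge at B9: IN[B9] = OUT[B8] = {a: ⊤, b: ⊤, c: 5, d: ⊤, e: ⊤, f: -1}
Applying B9's transfer function to that IN value gives OUT[B9] (row B9 above).

Answer: {a: -1, b: ⊤, c: 5, d: ⊤, e: ⊤, f: -1}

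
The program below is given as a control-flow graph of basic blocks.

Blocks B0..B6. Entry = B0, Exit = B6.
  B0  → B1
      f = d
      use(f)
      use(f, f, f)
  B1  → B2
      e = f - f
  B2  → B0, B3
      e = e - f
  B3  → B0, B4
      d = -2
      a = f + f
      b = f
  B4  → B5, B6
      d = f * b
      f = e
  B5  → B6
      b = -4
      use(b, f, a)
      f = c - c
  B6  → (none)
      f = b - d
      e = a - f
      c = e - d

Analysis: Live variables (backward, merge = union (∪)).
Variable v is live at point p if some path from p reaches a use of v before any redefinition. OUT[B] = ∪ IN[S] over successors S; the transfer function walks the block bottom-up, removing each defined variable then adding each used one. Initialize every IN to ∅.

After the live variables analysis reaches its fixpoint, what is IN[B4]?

Answer: {a, b, c, e, f}

Working:
Fixpoint table:
  B0:   IN={c, d}   OUT={c, d, f}
  B1:   IN={c, d, f}   OUT={c, d, e, f}
  B2:   IN={c, d, e, f}   OUT={c, d, e, f}
  B3:   IN={c, e, f}   OUT={a, b, c, d, e, f}
  B4:   IN={a, b, c, e, f}   OUT={a, b, c, d, f}
  B5:   IN={a, c, d, f}   OUT={a, b, d}
  B6:   IN={a, b, d}   OUT={}

Merge at B4: OUT[B4] = IN[B5] ⊔ IN[B6] = {a, b, c, d, f}
Applying B4's transfer function to that OUT value gives IN[B4] (row B4 above).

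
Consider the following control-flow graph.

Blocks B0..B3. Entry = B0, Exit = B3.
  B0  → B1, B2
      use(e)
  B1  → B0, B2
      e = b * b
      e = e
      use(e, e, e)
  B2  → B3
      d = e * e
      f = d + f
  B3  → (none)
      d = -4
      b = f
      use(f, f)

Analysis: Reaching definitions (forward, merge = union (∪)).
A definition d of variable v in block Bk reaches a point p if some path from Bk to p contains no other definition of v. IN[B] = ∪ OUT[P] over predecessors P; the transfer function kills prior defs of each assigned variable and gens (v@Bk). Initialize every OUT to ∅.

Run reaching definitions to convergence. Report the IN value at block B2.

Fixpoint table:
  B0: | IN={e@B1} | OUT={e@B1}
  B1: | IN={e@B1} | OUT={e@B1}
  B2: | IN={e@B1} | OUT={d@B2, e@B1, f@B2}
  B3: | IN={d@B2, e@B1, f@B2} | OUT={b@B3, d@B3, e@B1, f@B2}

Merge at B2: IN[B2] = OUT[B0] ⊔ OUT[B1] = {e@B1}

Answer: {e@B1}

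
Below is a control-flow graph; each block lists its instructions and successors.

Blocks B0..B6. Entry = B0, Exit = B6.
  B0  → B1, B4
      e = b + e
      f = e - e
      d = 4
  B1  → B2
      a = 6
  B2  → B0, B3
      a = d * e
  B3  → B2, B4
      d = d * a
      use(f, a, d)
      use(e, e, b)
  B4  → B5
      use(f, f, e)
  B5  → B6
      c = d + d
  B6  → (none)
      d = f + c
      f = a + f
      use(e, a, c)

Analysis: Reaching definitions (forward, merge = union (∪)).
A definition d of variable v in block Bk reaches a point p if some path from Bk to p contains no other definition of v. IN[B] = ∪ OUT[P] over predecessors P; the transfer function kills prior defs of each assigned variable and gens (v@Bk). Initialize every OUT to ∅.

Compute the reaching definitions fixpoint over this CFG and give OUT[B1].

Fixpoint table:
  B0:   IN={a@B2, d@B0, d@B3, e@B0, f@B0}   OUT={a@B2, d@B0, e@B0, f@B0}
  B1:   IN={a@B2, d@B0, e@B0, f@B0}   OUT={a@B1, d@B0, e@B0, f@B0}
  B2:   IN={a@B1, a@B2, d@B0, d@B3, e@B0, f@B0}   OUT={a@B2, d@B0, d@B3, e@B0, f@B0}
  B3:   IN={a@B2, d@B0, d@B3, e@B0, f@B0}   OUT={a@B2, d@B3, e@B0, f@B0}
  B4:   IN={a@B2, d@B0, d@B3, e@B0, f@B0}   OUT={a@B2, d@B0, d@B3, e@B0, f@B0}
  B5:   IN={a@B2, d@B0, d@B3, e@B0, f@B0}   OUT={a@B2, c@B5, d@B0, d@B3, e@B0, f@B0}
  B6:   IN={a@B2, c@B5, d@B0, d@B3, e@B0, f@B0}   OUT={a@B2, c@B5, d@B6, e@B0, f@B6}

Merge at B1: IN[B1] = OUT[B0] = {a@B2, d@B0, e@B0, f@B0}
Applying B1's transfer function to that IN value gives OUT[B1] (row B1 above).

Answer: {a@B1, d@B0, e@B0, f@B0}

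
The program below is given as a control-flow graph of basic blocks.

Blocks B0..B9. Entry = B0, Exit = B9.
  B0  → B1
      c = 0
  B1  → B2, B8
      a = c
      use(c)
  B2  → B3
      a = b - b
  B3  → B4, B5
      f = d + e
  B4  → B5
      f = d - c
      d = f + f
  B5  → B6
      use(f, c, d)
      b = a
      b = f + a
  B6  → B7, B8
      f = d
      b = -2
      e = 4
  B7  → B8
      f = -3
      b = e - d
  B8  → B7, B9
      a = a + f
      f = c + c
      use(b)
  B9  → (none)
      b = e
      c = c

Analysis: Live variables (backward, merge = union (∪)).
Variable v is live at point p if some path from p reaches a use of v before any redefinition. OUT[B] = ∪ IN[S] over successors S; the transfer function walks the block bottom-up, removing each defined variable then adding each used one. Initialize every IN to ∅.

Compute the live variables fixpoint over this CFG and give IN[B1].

Per-block solution:
  B0: | IN={b, d, e, f} | OUT={b, c, d, e, f}
  B1: | IN={b, c, d, e, f} | OUT={a, b, c, d, e, f}
  B2: | IN={b, c, d, e} | OUT={a, c, d, e}
  B3: | IN={a, c, d, e} | OUT={a, c, d, f}
  B4: | IN={a, c, d} | OUT={a, c, d, f}
  B5: | IN={a, c, d, f} | OUT={a, c, d}
  B6: | IN={a, c, d} | OUT={a, b, c, d, e, f}
  B7: | IN={a, c, d, e} | OUT={a, b, c, d, e, f}
  B8: | IN={a, b, c, d, e, f} | OUT={a, c, d, e}
  B9: | IN={c, e} | OUT={}

Merge at B1: OUT[B1] = IN[B2] ⊔ IN[B8] = {a, b, c, d, e, f}
Applying B1's transfer function to that OUT value gives IN[B1] (row B1 above).

Answer: {b, c, d, e, f}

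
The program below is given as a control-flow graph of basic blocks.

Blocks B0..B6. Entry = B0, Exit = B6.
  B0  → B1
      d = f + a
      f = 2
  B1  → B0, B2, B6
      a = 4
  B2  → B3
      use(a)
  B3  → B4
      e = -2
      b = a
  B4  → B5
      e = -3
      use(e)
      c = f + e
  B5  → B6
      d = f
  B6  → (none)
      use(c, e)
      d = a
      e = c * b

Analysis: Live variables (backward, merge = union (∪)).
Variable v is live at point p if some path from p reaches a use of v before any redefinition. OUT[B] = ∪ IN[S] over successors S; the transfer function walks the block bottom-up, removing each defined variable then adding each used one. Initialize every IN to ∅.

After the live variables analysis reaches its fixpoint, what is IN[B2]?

Converged values:
  B0:  IN={a, b, c, e, f}  OUT={b, c, e, f}
  B1:  IN={b, c, e, f}  OUT={a, b, c, e, f}
  B2:  IN={a, f}  OUT={a, f}
  B3:  IN={a, f}  OUT={a, b, f}
  B4:  IN={a, b, f}  OUT={a, b, c, e, f}
  B5:  IN={a, b, c, e, f}  OUT={a, b, c, e}
  B6:  IN={a, b, c, e}  OUT={}

Merge at B2: OUT[B2] = IN[B3] = {a, f}
Applying B2's transfer function to that OUT value gives IN[B2] (row B2 above).

Answer: {a, f}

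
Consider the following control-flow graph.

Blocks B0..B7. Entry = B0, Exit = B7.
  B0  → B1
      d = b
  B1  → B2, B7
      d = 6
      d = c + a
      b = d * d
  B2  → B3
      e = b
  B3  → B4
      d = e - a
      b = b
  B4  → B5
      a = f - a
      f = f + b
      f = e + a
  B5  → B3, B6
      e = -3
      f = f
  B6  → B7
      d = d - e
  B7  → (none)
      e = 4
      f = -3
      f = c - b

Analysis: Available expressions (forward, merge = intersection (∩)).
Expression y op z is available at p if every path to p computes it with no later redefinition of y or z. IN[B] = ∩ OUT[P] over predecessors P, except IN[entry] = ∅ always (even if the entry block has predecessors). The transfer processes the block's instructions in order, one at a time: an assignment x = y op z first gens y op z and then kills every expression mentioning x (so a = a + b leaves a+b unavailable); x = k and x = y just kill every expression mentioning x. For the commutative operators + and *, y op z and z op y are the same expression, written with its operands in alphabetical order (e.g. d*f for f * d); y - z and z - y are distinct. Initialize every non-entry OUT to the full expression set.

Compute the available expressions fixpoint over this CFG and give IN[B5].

Converged values:
  B0:  IN={}  OUT={}
  B1:  IN={}  OUT={a+c, d*d}
  B2:  IN={a+c, d*d}  OUT={a+c, d*d}
  B3:  IN={}  OUT={e-a}
  B4:  IN={e-a}  OUT={a+e}
  B5:  IN={a+e}  OUT={}
  B6:  IN={}  OUT={}
  B7:  IN={}  OUT={c-b}

Merge at B5: IN[B5] = OUT[B4] = {a+e}

Answer: {a+e}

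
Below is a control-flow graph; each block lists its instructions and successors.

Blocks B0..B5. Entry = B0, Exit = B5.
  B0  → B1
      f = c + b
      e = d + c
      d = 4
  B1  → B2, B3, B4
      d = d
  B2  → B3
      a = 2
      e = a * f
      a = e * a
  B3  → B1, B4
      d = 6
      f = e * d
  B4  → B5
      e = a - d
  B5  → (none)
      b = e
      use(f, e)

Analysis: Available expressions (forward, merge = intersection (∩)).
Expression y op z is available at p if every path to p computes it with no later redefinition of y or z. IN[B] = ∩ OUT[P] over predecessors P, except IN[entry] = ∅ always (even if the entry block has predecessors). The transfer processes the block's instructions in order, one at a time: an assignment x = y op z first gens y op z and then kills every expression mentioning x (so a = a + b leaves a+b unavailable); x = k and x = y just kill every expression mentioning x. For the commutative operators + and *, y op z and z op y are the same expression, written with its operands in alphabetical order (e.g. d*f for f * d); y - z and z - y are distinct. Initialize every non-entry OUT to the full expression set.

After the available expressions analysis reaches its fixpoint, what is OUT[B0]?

Per-block solution:
  B0: | IN={} | OUT={b+c}
  B1: | IN={b+c} | OUT={b+c}
  B2: | IN={b+c} | OUT={b+c}
  B3: | IN={b+c} | OUT={b+c, d*e}
  B4: | IN={b+c} | OUT={a-d, b+c}
  B5: | IN={a-d, b+c} | OUT={a-d}

B0 is the boundary node: IN[B0] = {}
Applying B0's transfer function to that IN value gives OUT[B0] (row B0 above).

Answer: {b+c}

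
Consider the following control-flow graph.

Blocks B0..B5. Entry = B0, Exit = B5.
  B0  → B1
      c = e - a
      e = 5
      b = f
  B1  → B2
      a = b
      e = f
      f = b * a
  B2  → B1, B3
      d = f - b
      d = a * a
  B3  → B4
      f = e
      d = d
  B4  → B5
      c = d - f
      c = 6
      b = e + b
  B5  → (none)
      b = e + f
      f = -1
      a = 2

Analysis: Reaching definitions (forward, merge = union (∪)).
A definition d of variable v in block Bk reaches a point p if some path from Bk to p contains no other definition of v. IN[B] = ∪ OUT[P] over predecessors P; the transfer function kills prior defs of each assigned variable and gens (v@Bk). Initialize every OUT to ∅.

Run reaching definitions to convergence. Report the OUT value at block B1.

Answer: {a@B1, b@B0, c@B0, d@B2, e@B1, f@B1}

Derivation:
Per-block solution:
  B0:   IN={}   OUT={b@B0, c@B0, e@B0}
  B1:   IN={a@B1, b@B0, c@B0, d@B2, e@B0, e@B1, f@B1}   OUT={a@B1, b@B0, c@B0, d@B2, e@B1, f@B1}
  B2:   IN={a@B1, b@B0, c@B0, d@B2, e@B1, f@B1}   OUT={a@B1, b@B0, c@B0, d@B2, e@B1, f@B1}
  B3:   IN={a@B1, b@B0, c@B0, d@B2, e@B1, f@B1}   OUT={a@B1, b@B0, c@B0, d@B3, e@B1, f@B3}
  B4:   IN={a@B1, b@B0, c@B0, d@B3, e@B1, f@B3}   OUT={a@B1, b@B4, c@B4, d@B3, e@B1, f@B3}
  B5:   IN={a@B1, b@B4, c@B4, d@B3, e@B1, f@B3}   OUT={a@B5, b@B5, c@B4, d@B3, e@B1, f@B5}

Merge at B1: IN[B1] = OUT[B0] ⊔ OUT[B2] = {a@B1, b@B0, c@B0, d@B2, e@B0, e@B1, f@B1}
Applying B1's transfer function to that IN value gives OUT[B1] (row B1 above).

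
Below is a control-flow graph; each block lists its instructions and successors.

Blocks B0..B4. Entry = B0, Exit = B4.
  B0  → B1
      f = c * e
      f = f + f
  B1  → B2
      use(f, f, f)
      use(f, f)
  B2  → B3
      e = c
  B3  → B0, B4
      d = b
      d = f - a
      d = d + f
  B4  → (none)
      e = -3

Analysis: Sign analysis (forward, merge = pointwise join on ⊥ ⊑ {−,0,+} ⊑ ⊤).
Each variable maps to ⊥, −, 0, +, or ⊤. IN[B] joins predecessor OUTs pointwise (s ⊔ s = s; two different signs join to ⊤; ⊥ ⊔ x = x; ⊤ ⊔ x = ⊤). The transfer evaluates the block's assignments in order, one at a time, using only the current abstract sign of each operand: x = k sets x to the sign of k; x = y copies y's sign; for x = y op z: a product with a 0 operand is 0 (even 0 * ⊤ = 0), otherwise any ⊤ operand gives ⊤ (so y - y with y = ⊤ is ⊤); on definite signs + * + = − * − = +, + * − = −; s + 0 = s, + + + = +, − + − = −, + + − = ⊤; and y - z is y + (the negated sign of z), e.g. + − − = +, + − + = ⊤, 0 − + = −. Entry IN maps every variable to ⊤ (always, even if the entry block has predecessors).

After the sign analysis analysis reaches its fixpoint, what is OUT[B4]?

Fixpoint table:
  B0:  IN=(all ⊤)  OUT=(all ⊤)
  B1:  IN=(all ⊤)  OUT=(all ⊤)
  B2:  IN=(all ⊤)  OUT=(all ⊤)
  B3:  IN=(all ⊤)  OUT=(all ⊤)
  B4:  IN=(all ⊤)  OUT={e:-; rest ⊤}

Merge at B4: IN[B4] = OUT[B3] = {a: ⊤, b: ⊤, c: ⊤, d: ⊤, e: ⊤, f: ⊤}
Applying B4's transfer function to that IN value gives OUT[B4] (row B4 above).

Answer: {a: ⊤, b: ⊤, c: ⊤, d: ⊤, e: -, f: ⊤}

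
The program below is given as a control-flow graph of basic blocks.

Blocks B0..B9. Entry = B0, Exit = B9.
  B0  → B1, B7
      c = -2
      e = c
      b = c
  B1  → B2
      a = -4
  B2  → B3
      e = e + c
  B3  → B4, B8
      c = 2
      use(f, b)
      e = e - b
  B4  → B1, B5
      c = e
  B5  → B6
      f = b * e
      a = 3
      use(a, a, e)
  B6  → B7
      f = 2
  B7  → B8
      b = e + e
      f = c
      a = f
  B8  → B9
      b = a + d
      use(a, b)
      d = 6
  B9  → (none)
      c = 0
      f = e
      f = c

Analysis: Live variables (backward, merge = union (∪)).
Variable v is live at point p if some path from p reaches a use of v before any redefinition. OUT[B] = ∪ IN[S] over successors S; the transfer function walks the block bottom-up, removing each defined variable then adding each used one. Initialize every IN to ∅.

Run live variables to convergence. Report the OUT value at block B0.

Answer: {b, c, d, e, f}

Trace:
Converged values:
  B0:  IN={d, f}  OUT={b, c, d, e, f}
  B1:  IN={b, c, d, e, f}  OUT={a, b, c, d, e, f}
  B2:  IN={a, b, c, d, e, f}  OUT={a, b, d, e, f}
  B3:  IN={a, b, d, e, f}  OUT={a, b, d, e, f}
  B4:  IN={b, d, e, f}  OUT={b, c, d, e, f}
  B5:  IN={b, c, d, e}  OUT={c, d, e}
  B6:  IN={c, d, e}  OUT={c, d, e}
  B7:  IN={c, d, e}  OUT={a, d, e}
  B8:  IN={a, d, e}  OUT={e}
  B9:  IN={e}  OUT={}

Merge at B0: OUT[B0] = IN[B1] ⊔ IN[B7] = {b, c, d, e, f}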